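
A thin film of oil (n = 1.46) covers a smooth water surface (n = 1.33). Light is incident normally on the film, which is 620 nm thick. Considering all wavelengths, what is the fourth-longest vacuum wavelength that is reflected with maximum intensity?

Top surface (1.0 → 1.46): reflection off a higher-index medium gives a half-wave phase shift.
Bottom surface (1.46 → 1.33): reflection off a lower-index medium gives no phase shift.
The two reflections differ by half a wavelength.
So the condition for constructive reflection is 2 n t = (m + ½) λ.
λ = 2 n t / (m + ½). The fourth-longest wavelength is m = 3: λ = 2 × 1.46 × 620 / 3.50 = 517 nm.

517 nm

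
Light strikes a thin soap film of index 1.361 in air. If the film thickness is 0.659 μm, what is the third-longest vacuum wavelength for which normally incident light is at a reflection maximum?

718 nm

Ray reflecting at the top interface goes from n = 1.0 toward n = 1.361: a half-wave phase shift.
At the lower boundary (n = 1.361 to n = 1.0) the reflected ray undergoes no phase shift.
The two reflections differ by half a wavelength.
With one net inversion, constructive interference in reflection requires 2 n t = (m + ½) λ.
λ = 2 n t / (m + ½). The third-longest wavelength is m = 2: λ = 2 × 1.361 × 659 / 2.50 = 718 nm.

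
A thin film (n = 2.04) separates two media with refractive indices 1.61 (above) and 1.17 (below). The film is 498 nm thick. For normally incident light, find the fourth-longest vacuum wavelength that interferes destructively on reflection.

Top surface (1.61 → 2.04): reflection off a higher-index medium gives a half-wave phase shift.
At the lower boundary (n = 2.04 to n = 1.17) the reflected ray undergoes no phase shift.
The two reflections differ by half a wavelength.
So the condition for destructive reflection is 2 n t = m λ.
λ = 2 n t / m. The fourth-longest wavelength is m = 4: λ = 2 × 2.04 × 498 / 4.00 = 508 nm.

508 nm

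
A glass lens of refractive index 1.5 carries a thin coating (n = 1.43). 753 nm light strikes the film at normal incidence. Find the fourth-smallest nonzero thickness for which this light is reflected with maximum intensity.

At the upper boundary (n = 1.0 to n = 1.43) the reflected ray undergoes a half-wave phase shift.
At the lower boundary (n = 1.43 to n = 1.5) the reflected ray undergoes a half-wave phase shift.
Net: no relative phase inversion (both shifts match).
With no net inversion, constructive interference in reflection requires 2 n t = m λ.
The fourth-smallest nonzero thickness corresponds to m = 4: t = m λ / (2 n) = 4.00 × 753 / (2 × 1.43) = 1053 nm.

1053 nm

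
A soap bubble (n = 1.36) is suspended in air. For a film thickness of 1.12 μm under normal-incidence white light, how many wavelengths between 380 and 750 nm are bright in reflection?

4

At the upper boundary (n = 1.0 to n = 1.36) the reflected ray undergoes a half-wave phase shift.
Ray reflecting at the bottom interface goes from n = 1.36 toward n = 1.0: no phase shift.
Exactly one π shift → a net half-wave offset.
For strong reflection here: 2 n t = (m + ½) λ.
λ = 2 n t / (m + ½) = 3046 / (m + ½) nm.
m=3: 870 nm (IR); m=4: 677 nm (visible); m=5: 554 nm (visible); m=6: 469 nm (visible); m=7: 406 nm (visible); m=8: 358 nm (UV).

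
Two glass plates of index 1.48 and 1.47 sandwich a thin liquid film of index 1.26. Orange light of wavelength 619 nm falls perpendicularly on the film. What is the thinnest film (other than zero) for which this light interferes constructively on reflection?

Top surface (1.48 → 1.26): reflection off a lower-index medium gives no phase shift.
Bottom surface (1.26 → 1.47): reflection off a higher-index medium gives a half-wave phase shift.
Net: one phase inversion between the two reflected rays.
So the condition for constructive reflection is 2 n t = (m + ½) λ.
Minimum at m = 0: t = λ / (4 n) = 619 / (4 × 1.26) = 123 nm.

123 nm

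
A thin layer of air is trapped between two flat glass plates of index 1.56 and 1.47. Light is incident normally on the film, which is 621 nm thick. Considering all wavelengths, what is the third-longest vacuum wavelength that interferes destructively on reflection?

Top surface (1.56 → 1.0): reflection off a lower-index medium gives no phase shift.
Bottom surface (1.0 → 1.47): reflection off a higher-index medium gives a half-wave phase shift.
Net: one phase inversion between the two reflected rays.
So the condition for destructive reflection is 2 n t = m λ.
λ = 2 n t / m. The third-longest wavelength is m = 3: λ = 2 × 1.0 × 621 / 3.00 = 414 nm.

414 nm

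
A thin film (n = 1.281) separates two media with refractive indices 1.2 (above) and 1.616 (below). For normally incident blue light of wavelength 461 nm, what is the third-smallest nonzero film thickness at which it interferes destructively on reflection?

Ray reflecting at the top interface goes from n = 1.2 toward n = 1.281: a half-wave phase shift.
Ray reflecting at the bottom interface goes from n = 1.281 toward n = 1.616: a half-wave phase shift.
Zero or two π shifts → no net half-wave offset.
With no net inversion, destructive interference in reflection requires 2 n t = (m + ½) λ.
The third-smallest nonzero thickness corresponds to m = 2: t = (m + ½) λ / (2 n) = 2.50 × 461 / (2 × 1.281) = 450 nm.

450 nm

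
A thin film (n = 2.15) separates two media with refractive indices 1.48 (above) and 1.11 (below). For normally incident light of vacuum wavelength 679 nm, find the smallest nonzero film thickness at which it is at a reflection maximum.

At the upper boundary (n = 1.48 to n = 2.15) the reflected ray undergoes a half-wave phase shift.
Ray reflecting at the bottom interface goes from n = 2.15 toward n = 1.11: no phase shift.
The two reflections differ by half a wavelength.
For maximum reflection here: 2 n t = (m + ½) λ.
Minimum at m = 0: t = λ / (4 n) = 679 / (4 × 2.15) = 79.0 nm.

79.0 nm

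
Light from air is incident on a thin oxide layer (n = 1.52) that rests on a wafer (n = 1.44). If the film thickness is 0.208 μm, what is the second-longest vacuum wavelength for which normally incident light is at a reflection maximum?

422 nm

Top surface (1.0 → 1.52): reflection off a higher-index medium gives a half-wave phase shift.
Bottom surface (1.52 → 1.44): reflection off a lower-index medium gives no phase shift.
Net: one phase inversion between the two reflected rays.
So the condition for constructive reflection is 2 n t = (m + ½) λ.
λ = 2 n t / (m + ½). The second-longest wavelength is m = 1: λ = 2 × 1.52 × 208 / 1.50 = 422 nm.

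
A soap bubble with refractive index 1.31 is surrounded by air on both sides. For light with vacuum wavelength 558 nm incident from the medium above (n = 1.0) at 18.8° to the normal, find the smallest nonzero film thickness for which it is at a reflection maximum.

110 nm

Ray reflecting at the top interface goes from n = 1.0 toward n = 1.31: a half-wave phase shift.
Ray reflecting at the bottom interface goes from n = 1.31 toward n = 1.0: no phase shift.
Net: one phase inversion between the two reflected rays.
With one net inversion, constructive interference in reflection requires 2 n t cos θ_r = (m + ½) λ.
Snell's law: 1.0 sin 18.8° = 1.31 sin θ_r → sin θ_r = 0.246, cos θ_r = 0.969.
Minimum at m = 0: t = λ / (4 n cos θ_r) = 558 / (4 × 1.31 × 0.969) = 110 nm.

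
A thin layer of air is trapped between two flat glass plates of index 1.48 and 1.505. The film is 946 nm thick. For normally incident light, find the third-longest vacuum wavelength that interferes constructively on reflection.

757 nm

Ray reflecting at the top interface goes from n = 1.48 toward n = 1.0: no phase shift.
Ray reflecting at the bottom interface goes from n = 1.0 toward n = 1.505: a half-wave phase shift.
Exactly one π shift → a net half-wave offset.
So the condition for constructive reflection is 2 n t = (m + ½) λ.
λ = 2 n t / (m + ½). The third-longest wavelength is m = 2: λ = 2 × 1.0 × 946 / 2.50 = 757 nm.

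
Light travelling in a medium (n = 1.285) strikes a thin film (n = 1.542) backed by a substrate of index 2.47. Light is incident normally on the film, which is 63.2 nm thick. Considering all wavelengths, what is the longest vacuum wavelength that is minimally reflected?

At the upper boundary (n = 1.285 to n = 1.542) the reflected ray undergoes a half-wave phase shift.
Ray reflecting at the bottom interface goes from n = 1.542 toward n = 2.47: a half-wave phase shift.
The two reflections carry the same phase change, so no net offset.
For minimum reflection here: 2 n t = (m + ½) λ.
λ = 2 n t / (m + ½). The longest wavelength is m = 0: λ = 2 × 1.542 × 63.2 / 0.500 = 390 nm.

390 nm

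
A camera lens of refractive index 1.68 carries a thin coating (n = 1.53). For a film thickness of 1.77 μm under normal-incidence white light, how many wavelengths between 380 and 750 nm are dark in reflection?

7

At the upper boundary (n = 1.0 to n = 1.53) the reflected ray undergoes a half-wave phase shift.
Bottom surface (1.53 → 1.68): reflection off a higher-index medium gives a half-wave phase shift.
The two reflections carry the same phase change, so no net offset.
With no net inversion, destructive interference in reflection requires 2 n t = (m + ½) λ.
λ = 2 n t / (m + ½) = 5416 / (m + ½) nm.
m=6: 833 nm (IR); m=7: 722 nm (visible); m=8: 637 nm (visible); m=9: 570 nm (visible); m=10: 516 nm (visible); m=11: 471 nm (visible); m=12: 433 nm (visible); m=13: 401 nm (visible); m=14: 374 nm (UV).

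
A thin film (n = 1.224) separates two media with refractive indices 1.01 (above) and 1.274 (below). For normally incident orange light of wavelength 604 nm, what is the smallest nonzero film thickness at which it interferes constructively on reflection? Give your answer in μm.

0.247 μm

Ray reflecting at the top interface goes from n = 1.01 toward n = 1.224: a half-wave phase shift.
At the lower boundary (n = 1.224 to n = 1.274) the reflected ray undergoes a half-wave phase shift.
Net: no relative phase inversion (both shifts match).
With no net inversion, constructive interference in reflection requires 2 n t = m λ.
The smallest nonzero thickness corresponds to m = 1: t = m λ / (2 n) = 1.00 × 604 / (2 × 1.224) = 247 nm.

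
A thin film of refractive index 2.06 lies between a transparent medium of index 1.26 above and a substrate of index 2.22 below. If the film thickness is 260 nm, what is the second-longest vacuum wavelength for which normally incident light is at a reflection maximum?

At the upper boundary (n = 1.26 to n = 2.06) the reflected ray undergoes a half-wave phase shift.
Ray reflecting at the bottom interface goes from n = 2.06 toward n = 2.22: a half-wave phase shift.
The two reflections carry the same phase change, so no net offset.
With no net inversion, constructive interference in reflection requires 2 n t = m λ.
λ = 2 n t / m. The second-longest wavelength is m = 2: λ = 2 × 2.06 × 260 / 2.00 = 536 nm.

536 nm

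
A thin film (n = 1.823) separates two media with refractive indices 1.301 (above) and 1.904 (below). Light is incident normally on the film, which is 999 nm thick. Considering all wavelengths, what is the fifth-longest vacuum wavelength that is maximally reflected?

728 nm

Ray reflecting at the top interface goes from n = 1.301 toward n = 1.823: a half-wave phase shift.
Ray reflecting at the bottom interface goes from n = 1.823 toward n = 1.904: a half-wave phase shift.
Zero or two π shifts → no net half-wave offset.
So the condition for constructive reflection is 2 n t = m λ.
λ = 2 n t / m. The fifth-longest wavelength is m = 5: λ = 2 × 1.823 × 999 / 5.00 = 728 nm.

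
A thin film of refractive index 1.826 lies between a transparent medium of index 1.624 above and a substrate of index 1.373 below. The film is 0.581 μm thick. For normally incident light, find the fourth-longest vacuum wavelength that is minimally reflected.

Ray reflecting at the top interface goes from n = 1.624 toward n = 1.826: a half-wave phase shift.
At the lower boundary (n = 1.826 to n = 1.373) the reflected ray undergoes no phase shift.
Net: one phase inversion between the two reflected rays.
For dark reflection here: 2 n t = m λ.
λ = 2 n t / m. The fourth-longest wavelength is m = 4: λ = 2 × 1.826 × 581 / 4.00 = 530 nm.

530 nm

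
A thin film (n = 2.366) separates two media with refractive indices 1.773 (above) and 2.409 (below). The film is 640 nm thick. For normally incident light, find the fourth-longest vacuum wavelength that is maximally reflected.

Ray reflecting at the top interface goes from n = 1.773 toward n = 2.366: a half-wave phase shift.
At the lower boundary (n = 2.366 to n = 2.409) the reflected ray undergoes a half-wave phase shift.
Zero or two π shifts → no net half-wave offset.
So the condition for constructive reflection is 2 n t = m λ.
λ = 2 n t / m. The fourth-longest wavelength is m = 4: λ = 2 × 2.366 × 640 / 4.00 = 757 nm.

757 nm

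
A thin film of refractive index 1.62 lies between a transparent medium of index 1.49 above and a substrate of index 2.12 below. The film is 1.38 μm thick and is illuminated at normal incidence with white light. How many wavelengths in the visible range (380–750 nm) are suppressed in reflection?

6

Ray reflecting at the top interface goes from n = 1.49 toward n = 1.62: a half-wave phase shift.
Bottom surface (1.62 → 2.12): reflection off a higher-index medium gives a half-wave phase shift.
Zero or two π shifts → no net half-wave offset.
For dark reflection here: 2 n t = (m + ½) λ.
λ = 2 n t / (m + ½) = 4471 / (m + ½) nm.
m=5: 813 nm (IR); m=6: 688 nm (visible); m=7: 596 nm (visible); m=8: 526 nm (visible); m=9: 471 nm (visible); m=10: 426 nm (visible); m=11: 389 nm (visible); m=12: 358 nm (UV).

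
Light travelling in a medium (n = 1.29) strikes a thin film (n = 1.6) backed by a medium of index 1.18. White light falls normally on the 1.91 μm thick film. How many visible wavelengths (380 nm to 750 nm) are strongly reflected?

At the upper boundary (n = 1.29 to n = 1.6) the reflected ray undergoes a half-wave phase shift.
Ray reflecting at the bottom interface goes from n = 1.6 toward n = 1.18: no phase shift.
Exactly one π shift → a net half-wave offset.
With one net inversion, constructive interference in reflection requires 2 n t = (m + ½) λ.
λ = 2 n t / (m + ½) = 6112 / (m + ½) nm.
m=7: 815 nm (IR); m=8: 719 nm (visible); m=9: 643 nm (visible); m=10: 582 nm (visible); m=11: 531 nm (visible); m=12: 489 nm (visible); m=13: 453 nm (visible); m=14: 422 nm (visible); m=15: 394 nm (visible); m=16: 370 nm (UV).

8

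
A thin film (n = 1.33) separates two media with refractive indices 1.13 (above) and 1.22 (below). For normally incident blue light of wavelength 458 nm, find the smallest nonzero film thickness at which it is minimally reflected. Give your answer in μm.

0.172 μm

Ray reflecting at the top interface goes from n = 1.13 toward n = 1.33: a half-wave phase shift.
Ray reflecting at the bottom interface goes from n = 1.33 toward n = 1.22: no phase shift.
Exactly one π shift → a net half-wave offset.
For weak reflection here: 2 n t = m λ.
Minimum nonzero at m = 1: t = λ / (2 n) = 458 / (2 × 1.33) = 172 nm.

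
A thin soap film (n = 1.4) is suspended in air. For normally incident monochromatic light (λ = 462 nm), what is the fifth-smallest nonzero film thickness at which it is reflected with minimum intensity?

825 nm

Ray reflecting at the top interface goes from n = 1.0 toward n = 1.4: a half-wave phase shift.
Bottom surface (1.4 → 1.0): reflection off a lower-index medium gives no phase shift.
The two reflections differ by half a wavelength.
So the condition for destructive reflection is 2 n t = m λ.
The fifth-smallest nonzero thickness corresponds to m = 5: t = m λ / (2 n) = 5.00 × 462 / (2 × 1.4) = 825 nm.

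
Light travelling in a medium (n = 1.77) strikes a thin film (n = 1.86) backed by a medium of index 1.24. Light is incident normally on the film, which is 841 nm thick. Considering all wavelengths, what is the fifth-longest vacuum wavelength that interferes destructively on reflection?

626 nm

At the upper boundary (n = 1.77 to n = 1.86) the reflected ray undergoes a half-wave phase shift.
At the lower boundary (n = 1.86 to n = 1.24) the reflected ray undergoes no phase shift.
The two reflections differ by half a wavelength.
So the condition for destructive reflection is 2 n t = m λ.
λ = 2 n t / m. The fifth-longest wavelength is m = 5: λ = 2 × 1.86 × 841 / 5.00 = 626 nm.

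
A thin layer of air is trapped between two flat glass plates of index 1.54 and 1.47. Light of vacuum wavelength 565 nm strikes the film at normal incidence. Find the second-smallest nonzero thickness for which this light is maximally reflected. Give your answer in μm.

Ray reflecting at the top interface goes from n = 1.54 toward n = 1.0: no phase shift.
At the lower boundary (n = 1.0 to n = 1.47) the reflected ray undergoes a half-wave phase shift.
Net: one phase inversion between the two reflected rays.
With one net inversion, constructive interference in reflection requires 2 n t = (m + ½) λ.
The second-smallest nonzero thickness corresponds to m = 1: t = (m + ½) λ / (2 n) = 1.50 × 565 / (2 × 1.0) = 424 nm.

0.424 μm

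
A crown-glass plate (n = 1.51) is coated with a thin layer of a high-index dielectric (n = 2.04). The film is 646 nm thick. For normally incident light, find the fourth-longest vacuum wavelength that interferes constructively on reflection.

Top surface (1.0 → 2.04): reflection off a higher-index medium gives a half-wave phase shift.
At the lower boundary (n = 2.04 to n = 1.51) the reflected ray undergoes no phase shift.
Exactly one π shift → a net half-wave offset.
With one net inversion, constructive interference in reflection requires 2 n t = (m + ½) λ.
λ = 2 n t / (m + ½). The fourth-longest wavelength is m = 3: λ = 2 × 2.04 × 646 / 3.50 = 753 nm.

753 nm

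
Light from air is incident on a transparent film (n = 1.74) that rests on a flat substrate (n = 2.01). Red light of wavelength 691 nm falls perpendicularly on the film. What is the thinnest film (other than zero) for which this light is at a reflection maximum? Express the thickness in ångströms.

1986 Å

Top surface (1.0 → 1.74): reflection off a higher-index medium gives a half-wave phase shift.
Ray reflecting at the bottom interface goes from n = 1.74 toward n = 2.01: a half-wave phase shift.
The two reflections carry the same phase change, so no net offset.
So the condition for constructive reflection is 2 n t = m λ.
Minimum nonzero at m = 1: t = λ / (2 n) = 691 / (2 × 1.74) = 199 nm.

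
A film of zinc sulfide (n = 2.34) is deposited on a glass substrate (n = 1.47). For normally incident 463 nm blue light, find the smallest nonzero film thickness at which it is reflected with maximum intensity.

Ray reflecting at the top interface goes from n = 1.0 toward n = 2.34: a half-wave phase shift.
Ray reflecting at the bottom interface goes from n = 2.34 toward n = 1.47: no phase shift.
Net: one phase inversion between the two reflected rays.
So the condition for constructive reflection is 2 n t = (m + ½) λ.
Minimum at m = 0: t = λ / (4 n) = 463 / (4 × 2.34) = 49.5 nm.

49.5 nm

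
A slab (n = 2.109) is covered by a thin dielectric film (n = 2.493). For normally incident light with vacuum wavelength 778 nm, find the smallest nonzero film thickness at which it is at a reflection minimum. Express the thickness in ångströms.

At the upper boundary (n = 1.0 to n = 2.493) the reflected ray undergoes a half-wave phase shift.
Ray reflecting at the bottom interface goes from n = 2.493 toward n = 2.109: no phase shift.
Exactly one π shift → a net half-wave offset.
So the condition for destructive reflection is 2 n t = m λ.
Minimum nonzero at m = 1: t = λ / (2 n) = 778 / (2 × 2.493) = 156 nm.

1560 Å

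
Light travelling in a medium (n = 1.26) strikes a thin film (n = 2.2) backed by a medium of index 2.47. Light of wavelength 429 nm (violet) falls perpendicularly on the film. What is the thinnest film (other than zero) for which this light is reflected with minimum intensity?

At the upper boundary (n = 1.26 to n = 2.2) the reflected ray undergoes a half-wave phase shift.
Ray reflecting at the bottom interface goes from n = 2.2 toward n = 2.47: a half-wave phase shift.
The two reflections carry the same phase change, so no net offset.
So the condition for destructive reflection is 2 n t = (m + ½) λ.
Minimum at m = 0: t = λ / (4 n) = 429 / (4 × 2.2) = 48.8 nm.

48.8 nm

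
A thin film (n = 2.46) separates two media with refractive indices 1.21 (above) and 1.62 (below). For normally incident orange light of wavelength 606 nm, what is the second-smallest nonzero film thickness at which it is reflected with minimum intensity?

At the upper boundary (n = 1.21 to n = 2.46) the reflected ray undergoes a half-wave phase shift.
Bottom surface (2.46 → 1.62): reflection off a lower-index medium gives no phase shift.
The two reflections differ by half a wavelength.
For dark reflection here: 2 n t = m λ.
The second-smallest nonzero thickness corresponds to m = 2: t = m λ / (2 n) = 2.00 × 606 / (2 × 2.46) = 246 nm.

246 nm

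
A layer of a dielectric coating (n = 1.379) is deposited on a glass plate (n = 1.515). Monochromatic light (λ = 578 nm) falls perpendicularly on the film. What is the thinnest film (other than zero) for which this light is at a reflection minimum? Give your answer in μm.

Ray reflecting at the top interface goes from n = 1.0 toward n = 1.379: a half-wave phase shift.
Bottom surface (1.379 → 1.515): reflection off a higher-index medium gives a half-wave phase shift.
The two reflections carry the same phase change, so no net offset.
So the condition for destructive reflection is 2 n t = (m + ½) λ.
Minimum at m = 0: t = λ / (4 n) = 578 / (4 × 1.379) = 105 nm.

0.105 μm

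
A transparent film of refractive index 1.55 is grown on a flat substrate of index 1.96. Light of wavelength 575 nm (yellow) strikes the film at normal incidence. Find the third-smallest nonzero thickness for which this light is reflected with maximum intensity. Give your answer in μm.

0.556 μm

Ray reflecting at the top interface goes from n = 1.0 toward n = 1.55: a half-wave phase shift.
At the lower boundary (n = 1.55 to n = 1.96) the reflected ray undergoes a half-wave phase shift.
The two reflections carry the same phase change, so no net offset.
For bright reflection here: 2 n t = m λ.
The third-smallest nonzero thickness corresponds to m = 3: t = m λ / (2 n) = 3.00 × 575 / (2 × 1.55) = 556 nm.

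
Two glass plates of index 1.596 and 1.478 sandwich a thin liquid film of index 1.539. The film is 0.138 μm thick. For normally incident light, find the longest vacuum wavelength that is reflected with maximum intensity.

Ray reflecting at the top interface goes from n = 1.596 toward n = 1.539: no phase shift.
At the lower boundary (n = 1.539 to n = 1.478) the reflected ray undergoes no phase shift.
The two reflections carry the same phase change, so no net offset.
With no net inversion, constructive interference in reflection requires 2 n t = m λ.
λ = 2 n t / m. The longest wavelength is m = 1: λ = 2 × 1.539 × 138 / 1.00 = 425 nm.

425 nm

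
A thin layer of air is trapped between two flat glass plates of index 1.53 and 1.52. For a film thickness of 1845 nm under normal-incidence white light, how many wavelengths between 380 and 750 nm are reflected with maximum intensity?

Ray reflecting at the top interface goes from n = 1.53 toward n = 1.0: no phase shift.
Bottom surface (1.0 → 1.52): reflection off a higher-index medium gives a half-wave phase shift.
Exactly one π shift → a net half-wave offset.
For bright reflection here: 2 n t = (m + ½) λ.
λ = 2 n t / (m + ½) = 3690 / (m + ½) nm.
m=4: 820 nm (IR); m=5: 671 nm (visible); m=6: 568 nm (visible); m=7: 492 nm (visible); m=8: 434 nm (visible); m=9: 388 nm (visible); m=10: 351 nm (UV).

5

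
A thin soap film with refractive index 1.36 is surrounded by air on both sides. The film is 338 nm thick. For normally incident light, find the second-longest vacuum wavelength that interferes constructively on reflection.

Top surface (1.0 → 1.36): reflection off a higher-index medium gives a half-wave phase shift.
Bottom surface (1.36 → 1.0): reflection off a lower-index medium gives no phase shift.
The two reflections differ by half a wavelength.
So the condition for constructive reflection is 2 n t = (m + ½) λ.
λ = 2 n t / (m + ½). The second-longest wavelength is m = 1: λ = 2 × 1.36 × 338 / 1.50 = 613 nm.

613 nm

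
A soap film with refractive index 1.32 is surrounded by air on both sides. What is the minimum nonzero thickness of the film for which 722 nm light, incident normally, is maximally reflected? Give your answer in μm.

Top surface (1.0 → 1.32): reflection off a higher-index medium gives a half-wave phase shift.
Bottom surface (1.32 → 1.0): reflection off a lower-index medium gives no phase shift.
The two reflections differ by half a wavelength.
For bright reflection here: 2 n t = (m + ½) λ.
Minimum at m = 0: t = λ / (4 n) = 722 / (4 × 1.32) = 137 nm.

0.137 μm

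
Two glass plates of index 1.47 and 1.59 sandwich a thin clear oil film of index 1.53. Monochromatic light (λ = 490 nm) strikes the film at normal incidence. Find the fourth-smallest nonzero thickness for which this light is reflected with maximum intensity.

641 nm

At the upper boundary (n = 1.47 to n = 1.53) the reflected ray undergoes a half-wave phase shift.
Bottom surface (1.53 → 1.59): reflection off a higher-index medium gives a half-wave phase shift.
Net: no relative phase inversion (both shifts match).
With no net inversion, constructive interference in reflection requires 2 n t = m λ.
The fourth-smallest nonzero thickness corresponds to m = 4: t = m λ / (2 n) = 4.00 × 490 / (2 × 1.53) = 641 nm.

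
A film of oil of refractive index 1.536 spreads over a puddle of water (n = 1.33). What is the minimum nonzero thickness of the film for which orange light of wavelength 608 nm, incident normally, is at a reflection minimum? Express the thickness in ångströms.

1979 Å

Ray reflecting at the top interface goes from n = 1.0 toward n = 1.536: a half-wave phase shift.
At the lower boundary (n = 1.536 to n = 1.33) the reflected ray undergoes no phase shift.
The two reflections differ by half a wavelength.
With one net inversion, destructive interference in reflection requires 2 n t = m λ.
Minimum nonzero at m = 1: t = λ / (2 n) = 608 / (2 × 1.536) = 198 nm.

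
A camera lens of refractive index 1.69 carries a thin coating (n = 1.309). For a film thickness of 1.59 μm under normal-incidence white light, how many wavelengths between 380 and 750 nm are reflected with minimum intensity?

5

Ray reflecting at the top interface goes from n = 1.0 toward n = 1.309: a half-wave phase shift.
Ray reflecting at the bottom interface goes from n = 1.309 toward n = 1.69: a half-wave phase shift.
Net: no relative phase inversion (both shifts match).
With no net inversion, destructive interference in reflection requires 2 n t = (m + ½) λ.
λ = 2 n t / (m + ½) = 4163 / (m + ½) nm.
m=5: 757 nm (IR); m=6: 640 nm (visible); m=7: 555 nm (visible); m=8: 490 nm (visible); m=9: 438 nm (visible); m=10: 396 nm (visible); m=11: 362 nm (UV).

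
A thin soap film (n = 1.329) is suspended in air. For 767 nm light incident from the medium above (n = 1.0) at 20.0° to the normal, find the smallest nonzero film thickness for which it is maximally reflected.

149 nm

Top surface (1.0 → 1.329): reflection off a higher-index medium gives a half-wave phase shift.
Bottom surface (1.329 → 1.0): reflection off a lower-index medium gives no phase shift.
Net: one phase inversion between the two reflected rays.
With one net inversion, constructive interference in reflection requires 2 n t cos θ_r = (m + ½) λ.
Snell's law: 1.0 sin 20.0° = 1.329 sin θ_r → sin θ_r = 0.257, cos θ_r = 0.966.
Minimum at m = 0: t = λ / (4 n cos θ_r) = 767 / (4 × 1.329 × 0.966) = 149 nm.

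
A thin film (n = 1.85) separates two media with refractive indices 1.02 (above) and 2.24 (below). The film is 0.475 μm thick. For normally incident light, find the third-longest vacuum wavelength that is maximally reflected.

586 nm

At the upper boundary (n = 1.02 to n = 1.85) the reflected ray undergoes a half-wave phase shift.
At the lower boundary (n = 1.85 to n = 2.24) the reflected ray undergoes a half-wave phase shift.
Zero or two π shifts → no net half-wave offset.
For maximum reflection here: 2 n t = m λ.
λ = 2 n t / m. The third-longest wavelength is m = 3: λ = 2 × 1.85 × 475 / 3.00 = 586 nm.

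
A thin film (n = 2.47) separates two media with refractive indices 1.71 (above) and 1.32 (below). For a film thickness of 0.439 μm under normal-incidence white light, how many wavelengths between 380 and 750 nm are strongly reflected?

Ray reflecting at the top interface goes from n = 1.71 toward n = 2.47: a half-wave phase shift.
Bottom surface (2.47 → 1.32): reflection off a lower-index medium gives no phase shift.
The two reflections differ by half a wavelength.
So the condition for constructive reflection is 2 n t = (m + ½) λ.
λ = 2 n t / (m + ½) = 2169 / (m + ½) nm.
m=2: 867 nm (IR); m=3: 620 nm (visible); m=4: 482 nm (visible); m=5: 394 nm (visible); m=6: 334 nm (UV).

3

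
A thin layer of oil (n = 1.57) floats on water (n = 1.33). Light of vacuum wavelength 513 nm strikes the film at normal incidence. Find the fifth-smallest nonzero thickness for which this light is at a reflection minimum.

Top surface (1.0 → 1.57): reflection off a higher-index medium gives a half-wave phase shift.
Ray reflecting at the bottom interface goes from n = 1.57 toward n = 1.33: no phase shift.
Net: one phase inversion between the two reflected rays.
With one net inversion, destructive interference in reflection requires 2 n t = m λ.
The fifth-smallest nonzero thickness corresponds to m = 5: t = m λ / (2 n) = 5.00 × 513 / (2 × 1.57) = 817 nm.

817 nm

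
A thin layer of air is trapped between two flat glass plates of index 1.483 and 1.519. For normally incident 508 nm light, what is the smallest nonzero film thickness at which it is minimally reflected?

254 nm

At the upper boundary (n = 1.483 to n = 1.0) the reflected ray undergoes no phase shift.
Ray reflecting at the bottom interface goes from n = 1.0 toward n = 1.519: a half-wave phase shift.
The two reflections differ by half a wavelength.
For dark reflection here: 2 n t = m λ.
The smallest nonzero thickness corresponds to m = 1: t = m λ / (2 n) = 1.00 × 508 / (2 × 1.0) = 254 nm.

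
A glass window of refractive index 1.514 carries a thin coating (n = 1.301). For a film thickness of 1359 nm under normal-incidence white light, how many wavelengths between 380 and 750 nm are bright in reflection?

Top surface (1.0 → 1.301): reflection off a higher-index medium gives a half-wave phase shift.
At the lower boundary (n = 1.301 to n = 1.514) the reflected ray undergoes a half-wave phase shift.
Zero or two π shifts → no net half-wave offset.
So the condition for constructive reflection is 2 n t = m λ.
λ = 2 n t / m = 3536 / m nm.
m=4: 884 nm (IR); m=5: 707 nm (visible); m=6: 589 nm (visible); m=7: 505 nm (visible); m=8: 442 nm (visible); m=9: 393 nm (visible); m=10: 354 nm (UV).

5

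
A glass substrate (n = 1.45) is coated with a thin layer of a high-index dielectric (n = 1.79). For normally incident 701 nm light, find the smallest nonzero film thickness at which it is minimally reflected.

Ray reflecting at the top interface goes from n = 1.0 toward n = 1.79: a half-wave phase shift.
Bottom surface (1.79 → 1.45): reflection off a lower-index medium gives no phase shift.
Exactly one π shift → a net half-wave offset.
For minimum reflection here: 2 n t = m λ.
Minimum nonzero at m = 1: t = λ / (2 n) = 701 / (2 × 1.79) = 196 nm.

196 nm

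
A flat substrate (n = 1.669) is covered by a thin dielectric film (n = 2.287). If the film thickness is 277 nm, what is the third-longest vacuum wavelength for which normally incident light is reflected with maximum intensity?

At the upper boundary (n = 1.0 to n = 2.287) the reflected ray undergoes a half-wave phase shift.
At the lower boundary (n = 2.287 to n = 1.669) the reflected ray undergoes no phase shift.
Net: one phase inversion between the two reflected rays.
For maximum reflection here: 2 n t = (m + ½) λ.
λ = 2 n t / (m + ½). The third-longest wavelength is m = 2: λ = 2 × 2.287 × 277 / 2.50 = 507 nm.

507 nm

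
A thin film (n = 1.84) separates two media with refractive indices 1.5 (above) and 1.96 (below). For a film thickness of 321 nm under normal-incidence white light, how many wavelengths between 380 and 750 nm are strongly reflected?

2

At the upper boundary (n = 1.5 to n = 1.84) the reflected ray undergoes a half-wave phase shift.
At the lower boundary (n = 1.84 to n = 1.96) the reflected ray undergoes a half-wave phase shift.
Net: no relative phase inversion (both shifts match).
With no net inversion, constructive interference in reflection requires 2 n t = m λ.
λ = 2 n t / m = 1181 / m nm.
m=1: 1181 nm (IR); m=2: 591 nm (visible); m=3: 394 nm (visible); m=4: 295 nm (UV).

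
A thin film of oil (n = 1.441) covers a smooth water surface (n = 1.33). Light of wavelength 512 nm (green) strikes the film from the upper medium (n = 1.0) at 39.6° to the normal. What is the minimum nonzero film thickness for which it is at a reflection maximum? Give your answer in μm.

0.0990 μm

Top surface (1.0 → 1.441): reflection off a higher-index medium gives a half-wave phase shift.
At the lower boundary (n = 1.441 to n = 1.33) the reflected ray undergoes no phase shift.
The two reflections differ by half a wavelength.
For bright reflection here: 2 n t cos θ_r = (m + ½) λ.
Snell's law: 1.0 sin 39.6° = 1.441 sin θ_r → sin θ_r = 0.442, cos θ_r = 0.897.
Minimum at m = 0: t = λ / (4 n cos θ_r) = 512 / (4 × 1.441 × 0.897) = 99.0 nm.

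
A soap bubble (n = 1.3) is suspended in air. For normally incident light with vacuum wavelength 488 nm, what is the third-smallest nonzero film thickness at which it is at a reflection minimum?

563 nm

Top surface (1.0 → 1.3): reflection off a higher-index medium gives a half-wave phase shift.
At the lower boundary (n = 1.3 to n = 1.0) the reflected ray undergoes no phase shift.
Net: one phase inversion between the two reflected rays.
For minimum reflection here: 2 n t = m λ.
The third-smallest nonzero thickness corresponds to m = 3: t = m λ / (2 n) = 3.00 × 488 / (2 × 1.3) = 563 nm.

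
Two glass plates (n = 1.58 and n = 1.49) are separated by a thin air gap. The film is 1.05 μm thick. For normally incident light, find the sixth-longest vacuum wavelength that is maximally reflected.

At the upper boundary (n = 1.58 to n = 1.0) the reflected ray undergoes no phase shift.
At the lower boundary (n = 1.0 to n = 1.49) the reflected ray undergoes a half-wave phase shift.
Exactly one π shift → a net half-wave offset.
For maximum reflection here: 2 n t = (m + ½) λ.
λ = 2 n t / (m + ½). The sixth-longest wavelength is m = 5: λ = 2 × 1.0 × 1050 / 5.50 = 382 nm.

382 nm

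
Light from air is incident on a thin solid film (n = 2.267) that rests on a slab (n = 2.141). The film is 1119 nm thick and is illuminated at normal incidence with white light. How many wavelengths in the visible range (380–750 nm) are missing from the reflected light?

Top surface (1.0 → 2.267): reflection off a higher-index medium gives a half-wave phase shift.
Ray reflecting at the bottom interface goes from n = 2.267 toward n = 2.141: no phase shift.
Exactly one π shift → a net half-wave offset.
For dark reflection here: 2 n t = m λ.
λ = 2 n t / m = 5074 / m nm.
m=6: 846 nm (IR); m=7: 725 nm (visible); m=8: 634 nm (visible); m=9: 564 nm (visible); m=10: 507 nm (visible); m=11: 461 nm (visible); m=12: 423 nm (visible); m=13: 390 nm (visible); m=14: 362 nm (UV).

7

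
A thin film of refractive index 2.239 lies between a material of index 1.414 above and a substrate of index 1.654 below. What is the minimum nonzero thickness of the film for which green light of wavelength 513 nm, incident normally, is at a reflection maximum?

57.3 nm

At the upper boundary (n = 1.414 to n = 2.239) the reflected ray undergoes a half-wave phase shift.
Bottom surface (2.239 → 1.654): reflection off a lower-index medium gives no phase shift.
Exactly one π shift → a net half-wave offset.
For maximum reflection here: 2 n t = (m + ½) λ.
Minimum at m = 0: t = λ / (4 n) = 513 / (4 × 2.239) = 57.3 nm.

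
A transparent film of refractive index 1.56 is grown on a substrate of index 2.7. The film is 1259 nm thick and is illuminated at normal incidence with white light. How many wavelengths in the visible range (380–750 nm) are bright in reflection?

5

Top surface (1.0 → 1.56): reflection off a higher-index medium gives a half-wave phase shift.
At the lower boundary (n = 1.56 to n = 2.7) the reflected ray undergoes a half-wave phase shift.
Zero or two π shifts → no net half-wave offset.
So the condition for constructive reflection is 2 n t = m λ.
λ = 2 n t / m = 3928 / m nm.
m=5: 786 nm (IR); m=6: 655 nm (visible); m=7: 561 nm (visible); m=8: 491 nm (visible); m=9: 436 nm (visible); m=10: 393 nm (visible); m=11: 357 nm (UV).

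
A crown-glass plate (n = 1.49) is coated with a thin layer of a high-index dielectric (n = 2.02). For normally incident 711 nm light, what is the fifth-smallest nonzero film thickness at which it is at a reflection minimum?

880 nm

Top surface (1.0 → 2.02): reflection off a higher-index medium gives a half-wave phase shift.
At the lower boundary (n = 2.02 to n = 1.49) the reflected ray undergoes no phase shift.
Net: one phase inversion between the two reflected rays.
For dark reflection here: 2 n t = m λ.
The fifth-smallest nonzero thickness corresponds to m = 5: t = m λ / (2 n) = 5.00 × 711 / (2 × 2.02) = 880 nm.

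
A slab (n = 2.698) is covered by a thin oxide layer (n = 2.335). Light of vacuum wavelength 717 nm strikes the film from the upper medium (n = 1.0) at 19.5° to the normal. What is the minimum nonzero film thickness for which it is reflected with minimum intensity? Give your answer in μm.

At the upper boundary (n = 1.0 to n = 2.335) the reflected ray undergoes a half-wave phase shift.
Ray reflecting at the bottom interface goes from n = 2.335 toward n = 2.698: a half-wave phase shift.
The two reflections carry the same phase change, so no net offset.
For weak reflection here: 2 n t cos θ_r = (m + ½) λ.
Snell's law: 1.0 sin 19.5° = 2.335 sin θ_r → sin θ_r = 0.143, cos θ_r = 0.990.
Minimum at m = 0: t = λ / (4 n cos θ_r) = 717 / (4 × 2.335 × 0.990) = 77.6 nm.

0.0776 μm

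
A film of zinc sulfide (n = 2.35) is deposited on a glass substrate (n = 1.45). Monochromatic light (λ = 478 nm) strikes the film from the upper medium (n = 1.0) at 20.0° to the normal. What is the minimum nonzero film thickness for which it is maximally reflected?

Ray reflecting at the top interface goes from n = 1.0 toward n = 2.35: a half-wave phase shift.
At the lower boundary (n = 2.35 to n = 1.45) the reflected ray undergoes no phase shift.
The two reflections differ by half a wavelength.
For maximum reflection here: 2 n t cos θ_r = (m + ½) λ.
Snell's law: 1.0 sin 20.0° = 2.35 sin θ_r → sin θ_r = 0.146, cos θ_r = 0.989.
Minimum at m = 0: t = λ / (4 n cos θ_r) = 478 / (4 × 2.35 × 0.989) = 51.4 nm.

51.4 nm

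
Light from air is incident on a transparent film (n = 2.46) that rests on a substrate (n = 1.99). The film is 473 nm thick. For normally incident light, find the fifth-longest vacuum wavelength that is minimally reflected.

465 nm

At the upper boundary (n = 1.0 to n = 2.46) the reflected ray undergoes a half-wave phase shift.
Ray reflecting at the bottom interface goes from n = 2.46 toward n = 1.99: no phase shift.
Net: one phase inversion between the two reflected rays.
With one net inversion, destructive interference in reflection requires 2 n t = m λ.
λ = 2 n t / m. The fifth-longest wavelength is m = 5: λ = 2 × 2.46 × 473 / 5.00 = 465 nm.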